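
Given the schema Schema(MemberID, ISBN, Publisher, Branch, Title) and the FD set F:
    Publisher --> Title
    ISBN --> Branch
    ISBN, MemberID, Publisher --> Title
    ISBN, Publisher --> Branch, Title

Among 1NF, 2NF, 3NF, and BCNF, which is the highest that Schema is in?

Candidate key: {ISBN, MemberID, Publisher}. Prime attributes: {ISBN, MemberID, Publisher}.
Publisher --> Title breaks BCNF: {Publisher}⁺ = {Publisher, Title}, so {Publisher} is not a superkey.
Because {Title} is non-prime and the left side of Publisher --> Title is not a superkey, the relation is not in 3NF.
{ISBN} is a proper subset of the key {ISBN, MemberID, Publisher}, and {ISBN}⁺ contains the non-prime attribute {Branch} — a partial dependency, so 2NF is violated.

1NF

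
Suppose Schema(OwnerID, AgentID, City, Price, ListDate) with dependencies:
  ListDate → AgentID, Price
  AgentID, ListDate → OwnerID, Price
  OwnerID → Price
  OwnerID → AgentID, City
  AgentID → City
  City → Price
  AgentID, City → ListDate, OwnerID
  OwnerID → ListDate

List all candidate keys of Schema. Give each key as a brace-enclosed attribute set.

{AgentID}, {ListDate}, {OwnerID}

Closure of {AgentID} is {AgentID, City, ListDate, OwnerID, Price}, the whole schema; {AgentID} is a candidate key.
Closure of {ListDate} is {AgentID, City, ListDate, OwnerID, Price}, the whole schema; {ListDate} is a candidate key.
Closure of {OwnerID} is {AgentID, City, ListDate, OwnerID, Price}, the whole schema; {OwnerID} is a candidate key.
No proper subset of any of these is a key, and no other minimal superkey exists.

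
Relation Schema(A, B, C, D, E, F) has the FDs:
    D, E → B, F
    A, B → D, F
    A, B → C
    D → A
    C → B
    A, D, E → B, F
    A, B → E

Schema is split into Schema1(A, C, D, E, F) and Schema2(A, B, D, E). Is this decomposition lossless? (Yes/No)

Schema1 ∩ Schema2 = {A, D, E}; its closure under F is {A, B, C, D, E, F}.
Schema1 is contained in that closure, so Schema1 ∩ Schema2 → Schema1 holds and the join is lossless.

Yes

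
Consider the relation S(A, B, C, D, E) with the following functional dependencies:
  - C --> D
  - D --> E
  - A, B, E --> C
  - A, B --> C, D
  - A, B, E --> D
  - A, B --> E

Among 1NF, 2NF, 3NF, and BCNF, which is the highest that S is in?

Candidate key: {A, B}. Prime attributes: {A, B}.
C --> D: {C}⁺ = {C, D, E}, which is not all of the attributes, so the left side is not a superkey — BCNF is violated.
C --> D determines the non-prime attribute {D} from a non-superkey — 3NF is violated.
Checking every proper subset of each key, none determines a non-prime attribute — 2NF is satisfied.

2NF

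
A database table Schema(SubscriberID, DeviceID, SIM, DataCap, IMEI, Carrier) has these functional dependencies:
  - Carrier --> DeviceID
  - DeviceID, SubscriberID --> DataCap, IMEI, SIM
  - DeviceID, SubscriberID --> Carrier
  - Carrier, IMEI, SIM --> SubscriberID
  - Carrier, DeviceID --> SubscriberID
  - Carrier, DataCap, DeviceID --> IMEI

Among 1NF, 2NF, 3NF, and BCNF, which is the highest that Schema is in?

Candidate keys: {Carrier}, {DeviceID, SubscriberID}. Prime attributes: {Carrier, DeviceID, SubscriberID}.
Every FD has a superkey on the left, so the relation is in BCNF.

BCNF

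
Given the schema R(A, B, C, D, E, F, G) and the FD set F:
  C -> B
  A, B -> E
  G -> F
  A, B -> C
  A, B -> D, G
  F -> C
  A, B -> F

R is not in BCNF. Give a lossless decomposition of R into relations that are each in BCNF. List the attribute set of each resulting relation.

Candidate keys of the original relation: {A, B}, {A, C}, {A, F}, {A, G}.
Within {A, B, C, D, E, F, G}: {C}⁺ ∩ {A, B, C, D, E, F, G} = {B, C}, not the whole set, so C -> B violates BCNF; decompose into {B, C} and {A, C, D, E, F, G}.
{B, C} is in BCNF.
Within {A, C, D, E, F, G}: {G}⁺ ∩ {A, C, D, E, F, G} = {C, F, G}, not the whole set, so G -> C, F violates BCNF; decompose into {C, F, G} and {A, D, E, G}.
Within {C, F, G}: {F}⁺ ∩ {C, F, G} = {C, F}, not the whole set, so F -> C violates BCNF; decompose into {C, F} and {F, G}.
{C, F} is in BCNF.
{F, G} is in BCNF.
{A, D, E, G} is in BCNF.

{A, D, E, G}; {B, C}; {C, F}; {F, G}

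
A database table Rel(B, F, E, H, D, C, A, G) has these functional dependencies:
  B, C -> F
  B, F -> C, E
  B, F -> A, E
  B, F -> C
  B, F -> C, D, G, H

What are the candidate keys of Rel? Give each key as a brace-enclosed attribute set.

{B, C}, {B, F}

No FD produces {B}, so it must be in every candidate key.
Closure of {B, C} is {A, B, C, D, E, F, G, H}, the whole schema; {B, C} is a candidate key.
Closure of {B, F} is {A, B, C, D, E, F, G, H}, the whole schema; {B, F} is a candidate key.
Any other superkey properly contains one of these, so there are no further candidate keys.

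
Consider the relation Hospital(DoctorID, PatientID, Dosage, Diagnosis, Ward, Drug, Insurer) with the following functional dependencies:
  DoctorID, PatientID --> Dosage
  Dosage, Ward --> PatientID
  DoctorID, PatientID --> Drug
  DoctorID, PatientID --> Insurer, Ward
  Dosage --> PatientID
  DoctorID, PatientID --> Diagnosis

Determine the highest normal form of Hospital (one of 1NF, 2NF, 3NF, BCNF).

3NF

Candidate keys: {DoctorID, Dosage}, {DoctorID, PatientID}. Prime attributes: {DoctorID, Dosage, PatientID}.
Dosage, Ward --> PatientID breaks BCNF: {Dosage, Ward}⁺ = {Dosage, PatientID, Ward}, so {Dosage, Ward} is not a superkey.
Its right-hand attributes {PatientID} are all prime, as are those of every other non-superkey FD — the relation is in 3NF.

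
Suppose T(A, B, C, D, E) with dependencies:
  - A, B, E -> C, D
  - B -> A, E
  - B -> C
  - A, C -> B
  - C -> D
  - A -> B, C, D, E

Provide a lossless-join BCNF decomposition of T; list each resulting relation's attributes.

Candidate keys of the original relation: {A}, {B}.
In {A, B, C, D, E}, {C} is not a superkey ({C}⁺ restricted to this set is {C, D}), so split on C -> D into {C, D} and {A, B, C, E}.
{C, D} has no BCNF violation.
{A, B, C, E} has no BCNF violation.

{A, B, C, E}; {C, D}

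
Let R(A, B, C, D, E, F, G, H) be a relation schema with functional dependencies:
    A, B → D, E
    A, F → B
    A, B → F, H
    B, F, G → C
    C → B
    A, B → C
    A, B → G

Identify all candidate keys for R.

{A, B}, {A, C}, {A, F}

{A} never appears on the right of any FD, so every key must include it.
{A, B}⁺ = {A, B, C, D, E, F, G, H} — all of the relation — so {A, B} is a candidate key.
{A, C}⁺ = {A, B, C, D, E, F, G, H} — all of the relation — so {A, C} is a candidate key.
{A, F}⁺ = {A, B, C, D, E, F, G, H} — all of the relation — so {A, F} is a candidate key.
No proper subset of any of these is a key, and no other minimal superkey exists.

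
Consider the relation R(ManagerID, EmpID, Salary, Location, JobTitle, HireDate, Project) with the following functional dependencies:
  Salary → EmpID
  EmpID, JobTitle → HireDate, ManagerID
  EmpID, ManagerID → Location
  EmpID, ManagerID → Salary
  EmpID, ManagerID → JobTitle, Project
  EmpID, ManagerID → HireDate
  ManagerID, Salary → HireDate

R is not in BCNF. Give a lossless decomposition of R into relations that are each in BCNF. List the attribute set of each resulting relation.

{EmpID, Salary}; {HireDate, JobTitle, Location, ManagerID, Project, Salary}

Candidate keys of the original relation: {EmpID, JobTitle}, {EmpID, ManagerID}, {JobTitle, Salary}, {ManagerID, Salary}.
Within {EmpID, HireDate, JobTitle, Location, ManagerID, Project, Salary}: {Salary}⁺ ∩ {EmpID, HireDate, JobTitle, Location, ManagerID, Project, Salary} = {EmpID, Salary}, not the whole set, so Salary → EmpID violates BCNF; decompose into {EmpID, Salary} and {HireDate, JobTitle, Location, ManagerID, Project, Salary}.
{EmpID, Salary}: every determinant is a superkey — BCNF.
{HireDate, JobTitle, Location, ManagerID, Project, Salary}: every determinant is a superkey — BCNF.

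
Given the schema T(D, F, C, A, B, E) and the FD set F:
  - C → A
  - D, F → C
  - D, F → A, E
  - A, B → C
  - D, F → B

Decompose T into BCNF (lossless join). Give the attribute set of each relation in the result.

{A, C}; {B, C, D, E, F}

Candidate key of the original relation: {D, F}.
{A, B, C, D, E, F}: {C} determines {A, C} here but is not a superkey — split on C → A, giving {A, C} and {B, C, D, E, F}.
{A, C} is in BCNF.
{B, C, D, E, F} is in BCNF.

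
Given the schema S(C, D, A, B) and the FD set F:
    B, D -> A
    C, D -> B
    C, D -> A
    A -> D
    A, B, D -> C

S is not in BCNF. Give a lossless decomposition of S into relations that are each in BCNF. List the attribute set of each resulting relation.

Candidate keys of the original relation: {A, B}, {A, C}, {B, D}, {C, D}.
In {A, B, C, D}, {A} is not a superkey ({A}⁺ restricted to this set is {A, D}), so split on A -> D into {A, D} and {A, B, C}.
{A, D}: every determinant is a superkey — BCNF.
{A, B, C}: every determinant is a superkey — BCNF.

{A, B, C}; {A, D}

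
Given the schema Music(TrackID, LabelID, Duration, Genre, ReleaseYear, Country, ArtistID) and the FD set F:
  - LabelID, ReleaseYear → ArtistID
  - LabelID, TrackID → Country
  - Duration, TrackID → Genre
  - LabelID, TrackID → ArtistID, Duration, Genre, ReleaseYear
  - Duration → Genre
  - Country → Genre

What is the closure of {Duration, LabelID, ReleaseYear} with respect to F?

Start with {Duration, LabelID, ReleaseYear}.
LabelID, ReleaseYear → ArtistID applies; add {ArtistID} → now {ArtistID, Duration, LabelID, ReleaseYear}.
Duration → Genre applies; add {Genre} → now {ArtistID, Duration, Genre, LabelID, ReleaseYear}.
No further FD applies.

{ArtistID, Duration, Genre, LabelID, ReleaseYear}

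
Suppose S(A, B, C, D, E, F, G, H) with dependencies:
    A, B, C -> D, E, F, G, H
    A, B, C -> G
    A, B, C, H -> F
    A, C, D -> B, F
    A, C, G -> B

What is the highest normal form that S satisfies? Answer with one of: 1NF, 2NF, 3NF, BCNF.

BCNF

Candidate keys: {A, B, C}, {A, C, D}, {A, C, G}. Prime attributes: {A, B, C, D, G}.
The left-hand side of every FD is a superkey, so BCNF is satisfied.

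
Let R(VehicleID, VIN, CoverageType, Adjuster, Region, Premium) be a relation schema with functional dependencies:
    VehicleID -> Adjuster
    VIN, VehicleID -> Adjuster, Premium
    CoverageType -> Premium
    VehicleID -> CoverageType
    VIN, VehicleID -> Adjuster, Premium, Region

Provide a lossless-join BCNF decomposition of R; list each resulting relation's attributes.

Candidate key of the original relation: {VIN, VehicleID}.
{Adjuster, CoverageType, Premium, Region, VIN, VehicleID}: {VehicleID} determines {Adjuster, CoverageType, Premium, VehicleID} here but is not a superkey — split on VehicleID -> Adjuster, CoverageType, Premium, giving {Adjuster, CoverageType, Premium, VehicleID} and {Region, VIN, VehicleID}.
{Adjuster, CoverageType, Premium, VehicleID}: {CoverageType} determines {CoverageType, Premium} here but is not a superkey — split on CoverageType -> Premium, giving {CoverageType, Premium} and {Adjuster, CoverageType, VehicleID}.
{CoverageType, Premium}: every determinant is a superkey — BCNF.
{Adjuster, CoverageType, VehicleID}: every determinant is a superkey — BCNF.
{Region, VIN, VehicleID}: every determinant is a superkey — BCNF.

{Adjuster, CoverageType, VehicleID}; {CoverageType, Premium}; {Region, VIN, VehicleID}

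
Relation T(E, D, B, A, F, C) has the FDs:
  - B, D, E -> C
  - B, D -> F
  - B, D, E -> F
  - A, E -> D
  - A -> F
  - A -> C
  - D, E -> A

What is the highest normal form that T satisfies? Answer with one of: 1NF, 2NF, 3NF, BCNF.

1NF

Candidate keys: {A, B, E}, {B, D, E}. Prime attributes: {A, B, D, E}.
B, D -> F breaks BCNF: {B, D}⁺ = {B, D, F}, so {B, D} is not a superkey.
Because {F} is non-prime and the left side of B, D -> F is not a superkey, the relation is not in 3NF.
The proper key subset {A} of {A, B, E} determines non-prime {C, F}, so the relation is not even in 2NF.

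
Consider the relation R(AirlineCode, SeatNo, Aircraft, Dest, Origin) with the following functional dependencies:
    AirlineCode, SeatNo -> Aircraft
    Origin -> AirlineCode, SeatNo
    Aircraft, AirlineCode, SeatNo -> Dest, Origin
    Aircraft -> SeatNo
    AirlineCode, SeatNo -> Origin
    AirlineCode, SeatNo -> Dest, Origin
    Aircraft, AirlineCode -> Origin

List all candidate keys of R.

{Aircraft, AirlineCode}, {AirlineCode, SeatNo}, {Origin}

{Origin}⁺ = {Aircraft, AirlineCode, Dest, Origin, SeatNo} — all of the relation — so {Origin} is a candidate key.
{Aircraft, AirlineCode}⁺ = {Aircraft, AirlineCode, Dest, Origin, SeatNo} — all of the relation — so {Aircraft, AirlineCode} is a candidate key.
{AirlineCode, SeatNo}⁺ = {Aircraft, AirlineCode, Dest, Origin, SeatNo} — all of the relation — so {AirlineCode, SeatNo} is a candidate key.
No proper subset of any of these is a key, and no other minimal superkey exists.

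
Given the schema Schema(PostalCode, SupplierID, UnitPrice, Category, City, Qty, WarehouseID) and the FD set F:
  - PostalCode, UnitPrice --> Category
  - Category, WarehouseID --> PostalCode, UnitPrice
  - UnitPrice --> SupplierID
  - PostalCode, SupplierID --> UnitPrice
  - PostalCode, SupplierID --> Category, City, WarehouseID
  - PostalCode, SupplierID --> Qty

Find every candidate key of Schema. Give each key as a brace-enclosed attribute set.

Closure of {Category, WarehouseID} is {Category, City, PostalCode, Qty, SupplierID, UnitPrice, WarehouseID}, the whole schema; {Category, WarehouseID} is a candidate key.
Closure of {PostalCode, SupplierID} is {Category, City, PostalCode, Qty, SupplierID, UnitPrice, WarehouseID}, the whole schema; {PostalCode, SupplierID} is a candidate key.
Closure of {PostalCode, UnitPrice} is {Category, City, PostalCode, Qty, SupplierID, UnitPrice, WarehouseID}, the whole schema; {PostalCode, UnitPrice} is a candidate key.
No proper subset of any of these is a key, and no other minimal superkey exists.

{Category, WarehouseID}, {PostalCode, SupplierID}, {PostalCode, UnitPrice}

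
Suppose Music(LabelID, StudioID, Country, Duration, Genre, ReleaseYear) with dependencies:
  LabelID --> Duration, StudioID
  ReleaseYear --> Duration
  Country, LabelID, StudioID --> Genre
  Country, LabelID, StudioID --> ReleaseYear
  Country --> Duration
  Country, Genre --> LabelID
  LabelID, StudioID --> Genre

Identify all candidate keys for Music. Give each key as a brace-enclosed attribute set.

{Country, Genre}, {Country, LabelID}

No FD produces {Country}, so it must be in every candidate key.
{Country, Genre} is a candidate key since {Country, Genre}⁺ = {Country, Duration, Genre, LabelID, ReleaseYear, StudioID} covers every attribute.
{Country, LabelID} is a candidate key since {Country, LabelID}⁺ = {Country, Duration, Genre, LabelID, ReleaseYear, StudioID} covers every attribute.
These are minimal and exhaustive — every other superkey contains one of them.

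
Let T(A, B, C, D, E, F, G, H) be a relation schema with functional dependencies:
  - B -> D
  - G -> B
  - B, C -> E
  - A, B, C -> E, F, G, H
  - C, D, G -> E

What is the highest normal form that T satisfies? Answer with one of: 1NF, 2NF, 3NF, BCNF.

1NF

Candidate keys: {A, B, C}, {A, C, G}. Prime attributes: {A, B, C, G}.
B -> D breaks BCNF: {B}⁺ = {B, D}, so {B} is not a superkey.
Because {D} is non-prime and the left side of B -> D is not a superkey, the relation is not in 3NF.
The proper key subset {B} of {A, B, C} determines non-prime {D}, so the relation is not even in 2NF.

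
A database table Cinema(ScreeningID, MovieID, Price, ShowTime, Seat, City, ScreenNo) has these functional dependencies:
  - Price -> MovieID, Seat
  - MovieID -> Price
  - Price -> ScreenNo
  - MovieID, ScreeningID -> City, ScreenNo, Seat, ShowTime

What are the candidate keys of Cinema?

Attributes never on any right-hand side: {ScreeningID} — every candidate key must contain it.
{MovieID, ScreeningID} is a candidate key since {MovieID, ScreeningID}⁺ = {City, MovieID, Price, ScreenNo, ScreeningID, Seat, ShowTime} covers every attribute.
{Price, ScreeningID} is a candidate key since {Price, ScreeningID}⁺ = {City, MovieID, Price, ScreenNo, ScreeningID, Seat, ShowTime} covers every attribute.
Any other superkey properly contains one of these, so there are no further candidate keys.

{MovieID, ScreeningID}, {Price, ScreeningID}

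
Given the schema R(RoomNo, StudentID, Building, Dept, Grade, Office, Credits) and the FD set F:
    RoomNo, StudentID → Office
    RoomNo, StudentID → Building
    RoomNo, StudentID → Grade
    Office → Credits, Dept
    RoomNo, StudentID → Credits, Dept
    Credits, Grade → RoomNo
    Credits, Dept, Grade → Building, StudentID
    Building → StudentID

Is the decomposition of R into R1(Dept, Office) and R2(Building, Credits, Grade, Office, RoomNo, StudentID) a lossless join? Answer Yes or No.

Common attributes: {Office}; their closure is {Credits, Dept, Office}.
Since R1 ⊆ {Credits, Dept, Office}, the intersection is a superkey of R1; the decomposition is lossless.

Yes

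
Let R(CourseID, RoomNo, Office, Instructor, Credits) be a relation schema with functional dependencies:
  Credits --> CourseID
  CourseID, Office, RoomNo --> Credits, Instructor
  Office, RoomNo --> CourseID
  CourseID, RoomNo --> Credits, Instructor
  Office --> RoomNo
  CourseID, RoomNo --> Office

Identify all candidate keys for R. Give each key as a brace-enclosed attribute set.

{Office} is a candidate key since {Office}⁺ = {CourseID, Credits, Instructor, Office, RoomNo} covers every attribute.
{CourseID, RoomNo} is a candidate key since {CourseID, RoomNo}⁺ = {CourseID, Credits, Instructor, Office, RoomNo} covers every attribute.
{Credits, RoomNo} is a candidate key since {Credits, RoomNo}⁺ = {CourseID, Credits, Instructor, Office, RoomNo} covers every attribute.
No proper subset of any of these is a key, and no other minimal superkey exists.

{CourseID, RoomNo}, {Credits, RoomNo}, {Office}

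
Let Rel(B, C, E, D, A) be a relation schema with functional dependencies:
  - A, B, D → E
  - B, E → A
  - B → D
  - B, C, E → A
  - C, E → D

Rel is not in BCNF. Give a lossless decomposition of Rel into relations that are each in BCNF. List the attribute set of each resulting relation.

Candidate keys of the original relation: {A, B, C}, {B, C, E}.
In {A, B, C, D, E}, {A, B, D} is not a superkey ({A, B, D}⁺ restricted to this set is {A, B, D, E}), so split on A, B, D → E into {A, B, D, E} and {A, B, C, D}.
In {A, B, D, E}, {B} is not a superkey ({B}⁺ restricted to this set is {B, D}), so split on B → D into {B, D} and {A, B, E}.
{B, D}: every determinant is a superkey — BCNF.
{A, B, E}: every determinant is a superkey — BCNF.
In {A, B, C, D}, {B} is not a superkey ({B}⁺ restricted to this set is {B, D}), so split on B → D into {B, D} and {A, B, C}.
{B, D}: every determinant is a superkey — BCNF.
{A, B, C}: every determinant is a superkey — BCNF.

{A, B, C}; {A, B, E}; {B, D}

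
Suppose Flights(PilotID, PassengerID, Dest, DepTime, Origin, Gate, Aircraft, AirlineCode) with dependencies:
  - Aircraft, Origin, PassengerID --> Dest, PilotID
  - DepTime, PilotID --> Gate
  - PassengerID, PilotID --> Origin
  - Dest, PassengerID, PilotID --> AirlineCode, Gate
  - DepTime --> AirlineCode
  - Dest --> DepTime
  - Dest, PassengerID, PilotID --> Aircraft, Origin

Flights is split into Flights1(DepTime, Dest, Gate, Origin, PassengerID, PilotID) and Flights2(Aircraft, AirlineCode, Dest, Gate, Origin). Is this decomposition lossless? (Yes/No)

The shared attributes are {Dest, Gate, Origin} and {Dest, Gate, Origin}⁺ = {AirlineCode, DepTime, Dest, Gate, Origin}.
The closure covers neither Flights1 nor Flights2 entirely; the join is not lossless.

No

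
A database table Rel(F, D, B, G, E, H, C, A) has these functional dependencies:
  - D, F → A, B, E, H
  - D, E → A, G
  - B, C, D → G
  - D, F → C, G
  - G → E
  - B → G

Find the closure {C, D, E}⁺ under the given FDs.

Start with {C, D, E}.
D, E → A, G applies; add {A, G} → now {A, C, D, E, G}.
No further FD applies.

{A, C, D, E, G}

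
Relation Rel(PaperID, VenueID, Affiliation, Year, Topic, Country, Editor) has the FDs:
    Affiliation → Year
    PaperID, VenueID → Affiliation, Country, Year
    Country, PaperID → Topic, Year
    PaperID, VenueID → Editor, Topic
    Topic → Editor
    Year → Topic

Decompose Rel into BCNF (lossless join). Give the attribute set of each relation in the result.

{Affiliation, Country, PaperID, VenueID}; {Affiliation, Year}; {Editor, Topic}; {Topic, Year}

Candidate key of the original relation: {PaperID, VenueID}.
Within {Affiliation, Country, Editor, PaperID, Topic, VenueID, Year}: {Affiliation}⁺ ∩ {Affiliation, Country, Editor, PaperID, Topic, VenueID, Year} = {Affiliation, Editor, Topic, Year}, not the whole set, so Affiliation → Editor, Topic, Year violates BCNF; decompose into {Affiliation, Editor, Topic, Year} and {Affiliation, Country, PaperID, VenueID}.
Within {Affiliation, Editor, Topic, Year}: {Topic}⁺ ∩ {Affiliation, Editor, Topic, Year} = {Editor, Topic}, not the whole set, so Topic → Editor violates BCNF; decompose into {Editor, Topic} and {Affiliation, Topic, Year}.
{Editor, Topic}: every determinant is a superkey — BCNF.
Within {Affiliation, Topic, Year}: {Year}⁺ ∩ {Affiliation, Topic, Year} = {Topic, Year}, not the whole set, so Year → Topic violates BCNF; decompose into {Topic, Year} and {Affiliation, Year}.
{Topic, Year}: every determinant is a superkey — BCNF.
{Affiliation, Year}: every determinant is a superkey — BCNF.
{Affiliation, Country, PaperID, VenueID}: every determinant is a superkey — BCNF.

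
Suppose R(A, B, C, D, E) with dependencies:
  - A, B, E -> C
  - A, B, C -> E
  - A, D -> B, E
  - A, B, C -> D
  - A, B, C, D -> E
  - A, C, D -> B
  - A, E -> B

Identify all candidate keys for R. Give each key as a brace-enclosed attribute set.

{A, B, C}, {A, D}, {A, E}

Attributes never on any right-hand side: {A} — every candidate key must contain it.
Closure of {A, D} is {A, B, C, D, E}, the whole schema; {A, D} is a candidate key.
Closure of {A, E} is {A, B, C, D, E}, the whole schema; {A, E} is a candidate key.
Closure of {A, B, C} is {A, B, C, D, E}, the whole schema; {A, B, C} is a candidate key.
No proper subset of any of these is a key, and no other minimal superkey exists.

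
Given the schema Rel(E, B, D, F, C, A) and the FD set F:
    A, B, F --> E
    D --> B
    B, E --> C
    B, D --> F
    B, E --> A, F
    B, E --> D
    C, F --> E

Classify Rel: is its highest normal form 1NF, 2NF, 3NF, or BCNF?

Candidate keys: {A, B, F}, {A, D}, {B, C, F}, {B, E}, {C, D}, {D, E}. Prime attributes: {A, B, C, D, E, F}.
For D --> B we have {D}⁺ = {B, D, F}; {D} is not a superkey, so BCNF fails.
Since {B} ⊆ prime attributes and every other non-superkey FD also has a prime right side, the schema is in 3NF.

3NF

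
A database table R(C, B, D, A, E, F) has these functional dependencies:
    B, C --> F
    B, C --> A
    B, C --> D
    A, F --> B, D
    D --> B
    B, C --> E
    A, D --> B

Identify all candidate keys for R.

{C} never appears on the right of any FD, so every key must include it.
{B, C} is a candidate key since {B, C}⁺ = {A, B, C, D, E, F} covers every attribute.
{C, D} is a candidate key since {C, D}⁺ = {A, B, C, D, E, F} covers every attribute.
{A, C, F} is a candidate key since {A, C, F}⁺ = {A, B, C, D, E, F} covers every attribute.
These are minimal and exhaustive — every other superkey contains one of them.

{A, C, F}, {B, C}, {C, D}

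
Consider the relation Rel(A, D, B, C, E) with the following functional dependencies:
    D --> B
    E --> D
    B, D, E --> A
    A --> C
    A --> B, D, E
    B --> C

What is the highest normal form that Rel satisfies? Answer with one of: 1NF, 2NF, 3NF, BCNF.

2NF

Candidate keys: {A}, {E}. Prime attributes: {A, E}.
For D --> B we have {D}⁺ = {B, C, D}; {D} is not a superkey, so BCNF fails.
Because {B} is non-prime and the left side of D --> B is not a superkey, the relation is not in 3NF.
With only single-attribute keys there can be no partial dependency, so 2NF holds.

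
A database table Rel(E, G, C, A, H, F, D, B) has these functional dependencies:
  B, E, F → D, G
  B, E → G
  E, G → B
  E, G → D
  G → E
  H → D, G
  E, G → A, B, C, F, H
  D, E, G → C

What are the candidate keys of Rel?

{B, E}, {G}, {H}

{G} is a candidate key since {G}⁺ = {A, B, C, D, E, F, G, H} covers every attribute.
{H} is a candidate key since {H}⁺ = {A, B, C, D, E, F, G, H} covers every attribute.
{B, E} is a candidate key since {B, E}⁺ = {A, B, C, D, E, F, G, H} covers every attribute.
These are minimal and exhaustive — every other superkey contains one of them.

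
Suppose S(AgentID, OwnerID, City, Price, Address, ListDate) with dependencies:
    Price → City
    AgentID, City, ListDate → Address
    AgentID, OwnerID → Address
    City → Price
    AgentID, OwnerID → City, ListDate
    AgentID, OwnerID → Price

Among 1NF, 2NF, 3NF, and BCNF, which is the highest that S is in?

Candidate key: {AgentID, OwnerID}. Prime attributes: {AgentID, OwnerID}.
Price → City breaks BCNF: {Price}⁺ = {City, Price}, so {Price} is not a superkey.
Because {City} is non-prime and the left side of Price → City is not a superkey, the relation is not in 3NF.
No proper subset of a key has a non-prime attribute in its closure, so there is no partial dependency; 2NF holds.

2NF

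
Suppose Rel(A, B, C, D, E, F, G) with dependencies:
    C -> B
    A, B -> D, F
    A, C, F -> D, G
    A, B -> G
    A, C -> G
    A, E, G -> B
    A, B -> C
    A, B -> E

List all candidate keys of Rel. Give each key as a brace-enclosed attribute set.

{A, B}, {A, C}, {A, E, G}

No FD produces {A}, so it must be in every candidate key.
{A, B} is a candidate key since {A, B}⁺ = {A, B, C, D, E, F, G} covers every attribute.
{A, C} is a candidate key since {A, C}⁺ = {A, B, C, D, E, F, G} covers every attribute.
{A, E, G} is a candidate key since {A, E, G}⁺ = {A, B, C, D, E, F, G} covers every attribute.
No proper subset of any of these is a key, and no other minimal superkey exists.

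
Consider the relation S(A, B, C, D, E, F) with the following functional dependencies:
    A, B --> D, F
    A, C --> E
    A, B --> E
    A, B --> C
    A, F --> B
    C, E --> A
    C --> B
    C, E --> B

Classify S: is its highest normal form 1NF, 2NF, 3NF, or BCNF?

Candidate keys: {A, B}, {A, C}, {A, F}, {C, E}. Prime attributes: {A, B, C, E, F}.
C --> B: {C}⁺ = {B, C}, which is not all of the attributes, so the left side is not a superkey — BCNF is violated.
Its right-hand attributes {B} are all prime, as are those of every other non-superkey FD — the relation is in 3NF.

3NF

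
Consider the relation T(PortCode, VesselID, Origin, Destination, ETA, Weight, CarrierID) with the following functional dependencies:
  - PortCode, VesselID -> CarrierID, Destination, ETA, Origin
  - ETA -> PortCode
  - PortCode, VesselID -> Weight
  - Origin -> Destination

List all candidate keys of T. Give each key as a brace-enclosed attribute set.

Attributes never on any right-hand side: {VesselID} — every candidate key must contain it.
Closure of {ETA, VesselID} is {CarrierID, Destination, ETA, Origin, PortCode, VesselID, Weight}, the whole schema; {ETA, VesselID} is a candidate key.
Closure of {PortCode, VesselID} is {CarrierID, Destination, ETA, Origin, PortCode, VesselID, Weight}, the whole schema; {PortCode, VesselID} is a candidate key.
These are minimal and exhaustive — every other superkey contains one of them.

{ETA, VesselID}, {PortCode, VesselID}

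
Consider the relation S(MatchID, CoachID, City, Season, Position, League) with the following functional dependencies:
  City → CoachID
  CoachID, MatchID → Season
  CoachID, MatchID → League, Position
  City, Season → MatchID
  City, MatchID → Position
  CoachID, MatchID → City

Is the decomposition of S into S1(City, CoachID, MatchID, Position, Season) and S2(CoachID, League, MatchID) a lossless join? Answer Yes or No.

Yes

The shared attributes are {CoachID, MatchID} and {CoachID, MatchID}⁺ = {City, CoachID, League, MatchID, Position, Season}.
This includes all of S1, so the common attributes are a superkey of S1 — the join is lossless.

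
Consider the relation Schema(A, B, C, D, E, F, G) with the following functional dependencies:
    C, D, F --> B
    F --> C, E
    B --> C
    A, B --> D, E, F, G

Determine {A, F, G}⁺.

Start with {A, F, G}.
F --> C, E applies; add {C, E} → now {A, C, E, F, G}.
No further FD applies.

{A, C, E, F, G}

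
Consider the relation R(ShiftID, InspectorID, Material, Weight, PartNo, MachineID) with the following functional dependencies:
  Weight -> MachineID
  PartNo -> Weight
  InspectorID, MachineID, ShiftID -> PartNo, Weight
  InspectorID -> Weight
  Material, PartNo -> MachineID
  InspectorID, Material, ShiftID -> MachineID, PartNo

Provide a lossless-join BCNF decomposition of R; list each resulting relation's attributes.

{InspectorID, Material, ShiftID}; {InspectorID, PartNo, ShiftID}; {MachineID, Weight}; {PartNo, Weight}

Candidate key of the original relation: {InspectorID, Material, ShiftID}.
Within {InspectorID, MachineID, Material, PartNo, ShiftID, Weight}: {Weight}⁺ ∩ {InspectorID, MachineID, Material, PartNo, ShiftID, Weight} = {MachineID, Weight}, not the whole set, so Weight -> MachineID violates BCNF; decompose into {MachineID, Weight} and {InspectorID, Material, PartNo, ShiftID, Weight}.
{MachineID, Weight}: every determinant is a superkey — BCNF.
Within {InspectorID, Material, PartNo, ShiftID, Weight}: {PartNo}⁺ ∩ {InspectorID, Material, PartNo, ShiftID, Weight} = {PartNo, Weight}, not the whole set, so PartNo -> Weight violates BCNF; decompose into {PartNo, Weight} and {InspectorID, Material, PartNo, ShiftID}.
{PartNo, Weight}: every determinant is a superkey — BCNF.
Within {InspectorID, Material, PartNo, ShiftID}: {InspectorID, ShiftID}⁺ ∩ {InspectorID, Material, PartNo, ShiftID} = {InspectorID, PartNo, ShiftID}, not the whole set, so InspectorID, ShiftID -> PartNo violates BCNF; decompose into {InspectorID, PartNo, ShiftID} and {InspectorID, Material, ShiftID}.
{InspectorID, PartNo, ShiftID}: every determinant is a superkey — BCNF.
{InspectorID, Material, ShiftID}: every determinant is a superkey — BCNF.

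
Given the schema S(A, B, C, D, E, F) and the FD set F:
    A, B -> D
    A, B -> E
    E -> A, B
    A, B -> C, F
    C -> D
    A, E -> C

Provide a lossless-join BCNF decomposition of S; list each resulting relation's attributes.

Candidate keys of the original relation: {A, B}, {E}.
Within {A, B, C, D, E, F}: {C}⁺ ∩ {A, B, C, D, E, F} = {C, D}, not the whole set, so C -> D violates BCNF; decompose into {C, D} and {A, B, C, E, F}.
{C, D} is in BCNF.
{A, B, C, E, F} is in BCNF.

{A, B, C, E, F}; {C, D}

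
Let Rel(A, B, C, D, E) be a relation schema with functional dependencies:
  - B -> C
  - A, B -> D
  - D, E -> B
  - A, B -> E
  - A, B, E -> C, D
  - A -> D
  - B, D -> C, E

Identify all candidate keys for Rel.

{A, B}, {A, E}

{A} never appears on the right of any FD, so every key must include it.
{A, B}⁺ = {A, B, C, D, E} — all of the relation — so {A, B} is a candidate key.
{A, E}⁺ = {A, B, C, D, E} — all of the relation — so {A, E} is a candidate key.
No proper subset of any of these is a key, and no other minimal superkey exists.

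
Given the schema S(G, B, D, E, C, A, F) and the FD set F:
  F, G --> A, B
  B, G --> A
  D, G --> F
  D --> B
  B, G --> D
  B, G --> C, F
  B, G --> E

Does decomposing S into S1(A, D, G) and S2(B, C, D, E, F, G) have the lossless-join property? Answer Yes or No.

S1 ∩ S2 = {D, G}; its closure under F is {A, B, C, D, E, F, G}.
Since S1 ⊆ {A, B, C, D, E, F, G}, the intersection is a superkey of S1; the decomposition is lossless.

Yes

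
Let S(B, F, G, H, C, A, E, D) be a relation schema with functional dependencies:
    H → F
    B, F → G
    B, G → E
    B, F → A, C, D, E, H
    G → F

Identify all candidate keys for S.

{B} never appears on the right of any FD, so every key must include it.
{B, F}⁺ = {A, B, C, D, E, F, G, H}, which is every attribute, so {B, F} is a candidate key.
{B, G}⁺ = {A, B, C, D, E, F, G, H}, which is every attribute, so {B, G} is a candidate key.
{B, H}⁺ = {A, B, C, D, E, F, G, H}, which is every attribute, so {B, H} is a candidate key.
No proper subset of any of these is a key, and no other minimal superkey exists.

{B, F}, {B, G}, {B, H}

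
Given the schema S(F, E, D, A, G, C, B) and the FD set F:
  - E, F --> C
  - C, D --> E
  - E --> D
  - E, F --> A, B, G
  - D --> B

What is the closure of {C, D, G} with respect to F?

{B, C, D, E, G}

Start with {C, D, G}.
C, D --> E applies; add {E} → now {C, D, E, G}.
D --> B applies; add {B} → now {B, C, D, E, G}.
No further FD applies.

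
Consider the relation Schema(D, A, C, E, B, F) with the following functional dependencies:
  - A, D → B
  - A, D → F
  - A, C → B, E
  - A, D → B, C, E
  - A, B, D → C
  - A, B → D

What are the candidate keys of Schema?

{A, B}, {A, C}, {A, D}

No FD produces {A}, so it must be in every candidate key.
{A, B} is a candidate key since {A, B}⁺ = {A, B, C, D, E, F} covers every attribute.
{A, C} is a candidate key since {A, C}⁺ = {A, B, C, D, E, F} covers every attribute.
{A, D} is a candidate key since {A, D}⁺ = {A, B, C, D, E, F} covers every attribute.
These are minimal and exhaustive — every other superkey contains one of them.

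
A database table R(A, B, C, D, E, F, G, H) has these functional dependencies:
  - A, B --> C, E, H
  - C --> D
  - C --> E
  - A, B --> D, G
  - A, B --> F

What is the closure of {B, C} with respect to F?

Start with {B, C}.
C --> D applies; add {D} → now {B, C, D}.
C --> E applies; add {E} → now {B, C, D, E}.
No further FD applies.

{B, C, D, E}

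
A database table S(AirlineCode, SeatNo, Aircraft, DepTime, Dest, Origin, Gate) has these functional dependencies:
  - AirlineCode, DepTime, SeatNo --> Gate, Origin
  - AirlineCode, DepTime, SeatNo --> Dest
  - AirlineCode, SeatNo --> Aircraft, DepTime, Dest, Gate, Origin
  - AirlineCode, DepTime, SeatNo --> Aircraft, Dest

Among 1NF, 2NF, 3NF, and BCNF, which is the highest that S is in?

BCNF

Candidate key: {AirlineCode, SeatNo}. Prime attributes: {AirlineCode, SeatNo}.
The left-hand side of every FD is a superkey, so BCNF is satisfied.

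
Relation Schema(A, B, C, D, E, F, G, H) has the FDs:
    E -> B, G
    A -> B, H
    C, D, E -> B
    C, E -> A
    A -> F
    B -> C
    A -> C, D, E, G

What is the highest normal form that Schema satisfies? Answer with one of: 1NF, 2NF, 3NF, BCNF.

2NF

Candidate keys: {A}, {E}. Prime attributes: {A, E}.
For B -> C we have {B}⁺ = {B, C}; {B} is not a superkey, so BCNF fails.
B -> C determines the non-prime attribute {C} from a non-superkey — 3NF is violated.
Every candidate key is a single attribute, so no partial dependency is possible; 2NF holds.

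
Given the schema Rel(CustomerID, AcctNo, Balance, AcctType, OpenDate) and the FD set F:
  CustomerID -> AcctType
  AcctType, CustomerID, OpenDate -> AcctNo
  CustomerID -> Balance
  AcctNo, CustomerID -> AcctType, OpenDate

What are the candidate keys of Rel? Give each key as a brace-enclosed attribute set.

{AcctNo, CustomerID}, {CustomerID, OpenDate}

Attributes never on any right-hand side: {CustomerID} — every candidate key must contain it.
Closure of {AcctNo, CustomerID} is {AcctNo, AcctType, Balance, CustomerID, OpenDate}, the whole schema; {AcctNo, CustomerID} is a candidate key.
Closure of {CustomerID, OpenDate} is {AcctNo, AcctType, Balance, CustomerID, OpenDate}, the whole schema; {CustomerID, OpenDate} is a candidate key.
Any other superkey properly contains one of these, so there are no further candidate keys.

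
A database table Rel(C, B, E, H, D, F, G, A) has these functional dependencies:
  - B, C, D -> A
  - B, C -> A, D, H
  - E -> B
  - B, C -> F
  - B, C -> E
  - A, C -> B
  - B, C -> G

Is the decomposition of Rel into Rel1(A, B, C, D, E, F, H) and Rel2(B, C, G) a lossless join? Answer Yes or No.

Yes

Rel1 ∩ Rel2 = {B, C}; its closure under F is {A, B, C, D, E, F, G, H}.
Since Rel1 ⊆ {A, B, C, D, E, F, G, H}, the intersection is a superkey of Rel1; the decomposition is lossless.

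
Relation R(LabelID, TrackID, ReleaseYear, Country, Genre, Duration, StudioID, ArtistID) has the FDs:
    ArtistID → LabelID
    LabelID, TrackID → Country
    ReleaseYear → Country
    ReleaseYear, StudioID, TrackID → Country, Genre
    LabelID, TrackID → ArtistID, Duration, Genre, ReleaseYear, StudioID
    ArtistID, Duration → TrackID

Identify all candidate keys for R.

Closure of {ArtistID, Duration} is {ArtistID, Country, Duration, Genre, LabelID, ReleaseYear, StudioID, TrackID}, the whole schema; {ArtistID, Duration} is a candidate key.
Closure of {ArtistID, TrackID} is {ArtistID, Country, Duration, Genre, LabelID, ReleaseYear, StudioID, TrackID}, the whole schema; {ArtistID, TrackID} is a candidate key.
Closure of {LabelID, TrackID} is {ArtistID, Country, Duration, Genre, LabelID, ReleaseYear, StudioID, TrackID}, the whole schema; {LabelID, TrackID} is a candidate key.
These are minimal and exhaustive — every other superkey contains one of them.

{ArtistID, Duration}, {ArtistID, TrackID}, {LabelID, TrackID}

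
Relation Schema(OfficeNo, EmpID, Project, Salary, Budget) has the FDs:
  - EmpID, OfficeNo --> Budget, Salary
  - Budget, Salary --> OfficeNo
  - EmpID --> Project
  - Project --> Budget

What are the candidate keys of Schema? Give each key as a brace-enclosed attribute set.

{EmpID, OfficeNo}, {EmpID, Salary}

Attributes never on any right-hand side: {EmpID} — every candidate key must contain it.
{EmpID, OfficeNo}⁺ = {Budget, EmpID, OfficeNo, Project, Salary} — all of the relation — so {EmpID, OfficeNo} is a candidate key.
{EmpID, Salary}⁺ = {Budget, EmpID, OfficeNo, Project, Salary} — all of the relation — so {EmpID, Salary} is a candidate key.
These are minimal and exhaustive — every other superkey contains one of them.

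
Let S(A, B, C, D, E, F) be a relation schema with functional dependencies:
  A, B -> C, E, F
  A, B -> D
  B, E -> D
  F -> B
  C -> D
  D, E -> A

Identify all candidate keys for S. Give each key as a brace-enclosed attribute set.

Closure of {A, B} is {A, B, C, D, E, F}, the whole schema; {A, B} is a candidate key.
Closure of {A, F} is {A, B, C, D, E, F}, the whole schema; {A, F} is a candidate key.
Closure of {B, E} is {A, B, C, D, E, F}, the whole schema; {B, E} is a candidate key.
Closure of {E, F} is {A, B, C, D, E, F}, the whole schema; {E, F} is a candidate key.
These are minimal and exhaustive — every other superkey contains one of them.

{A, B}, {A, F}, {B, E}, {E, F}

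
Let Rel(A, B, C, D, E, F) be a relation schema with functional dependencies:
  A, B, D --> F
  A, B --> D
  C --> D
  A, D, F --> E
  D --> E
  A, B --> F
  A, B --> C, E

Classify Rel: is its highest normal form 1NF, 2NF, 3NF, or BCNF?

Candidate key: {A, B}. Prime attributes: {A, B}.
C --> D: {C}⁺ = {C, D, E}, which is not all of the attributes, so the left side is not a superkey — BCNF is violated.
C --> D determines the non-prime attribute {D} from a non-superkey — 3NF is violated.
Checking every proper subset of each key, none determines a non-prime attribute — 2NF is satisfied.

2NF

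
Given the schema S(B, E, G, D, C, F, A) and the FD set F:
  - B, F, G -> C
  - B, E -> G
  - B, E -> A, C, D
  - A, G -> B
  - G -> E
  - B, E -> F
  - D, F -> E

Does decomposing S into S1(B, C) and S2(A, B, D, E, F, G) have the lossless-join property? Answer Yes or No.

No

Common attributes: {B}; their closure is {B}.
The closure covers neither S1 nor S2 entirely; the join is not lossless.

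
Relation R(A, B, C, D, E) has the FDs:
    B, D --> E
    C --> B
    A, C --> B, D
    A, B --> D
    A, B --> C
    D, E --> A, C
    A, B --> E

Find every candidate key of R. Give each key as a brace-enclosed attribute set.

{A, B}⁺ = {A, B, C, D, E}, which is every attribute, so {A, B} is a candidate key.
{A, C}⁺ = {A, B, C, D, E}, which is every attribute, so {A, C} is a candidate key.
{B, D}⁺ = {A, B, C, D, E}, which is every attribute, so {B, D} is a candidate key.
{C, D}⁺ = {A, B, C, D, E}, which is every attribute, so {C, D} is a candidate key.
{D, E}⁺ = {A, B, C, D, E}, which is every attribute, so {D, E} is a candidate key.
Any other superkey properly contains one of these, so there are no further candidate keys.

{A, B}, {A, C}, {B, D}, {C, D}, {D, E}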